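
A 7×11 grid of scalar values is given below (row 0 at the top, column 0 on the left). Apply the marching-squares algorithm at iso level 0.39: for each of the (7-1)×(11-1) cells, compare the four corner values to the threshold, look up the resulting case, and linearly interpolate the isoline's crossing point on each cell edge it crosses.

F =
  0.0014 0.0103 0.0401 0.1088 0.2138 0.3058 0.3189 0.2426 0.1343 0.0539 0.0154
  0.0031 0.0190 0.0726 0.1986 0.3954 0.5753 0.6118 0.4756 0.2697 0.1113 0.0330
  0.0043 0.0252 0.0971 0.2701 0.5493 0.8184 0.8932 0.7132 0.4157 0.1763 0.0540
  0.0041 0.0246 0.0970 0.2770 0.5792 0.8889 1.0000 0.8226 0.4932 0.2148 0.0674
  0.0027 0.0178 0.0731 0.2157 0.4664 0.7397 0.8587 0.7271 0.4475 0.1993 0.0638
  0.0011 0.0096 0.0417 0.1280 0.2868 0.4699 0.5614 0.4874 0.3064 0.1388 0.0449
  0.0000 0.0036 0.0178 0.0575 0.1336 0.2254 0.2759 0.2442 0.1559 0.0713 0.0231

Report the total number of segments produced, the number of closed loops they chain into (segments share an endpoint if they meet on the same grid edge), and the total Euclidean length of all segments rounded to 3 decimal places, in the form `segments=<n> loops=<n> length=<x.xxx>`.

cell (0,3): code 0100 → (0.970,4.000)–(1.000,3.973)
cell (0,4): code 1100 → (0.312,5.000)–(0.970,4.000)
cell (0,5): code 1100 → (0.243,6.000)–(0.312,5.000)
cell (0,6): code 1100 → (0.633,7.000)–(0.243,6.000)
cell (0,7): code 1000 → (1.000,7.416)–(0.633,7.000)
cell (1,3): code 0110 → (1.000,3.973)–(2.000,3.429)
cell (1,7): code 1101 → (1.824,8.000)–(1.000,7.416)
cell (1,8): code 1000 → (2.000,8.107)–(1.824,8.000)
cell (2,3): code 0110 → (2.000,3.429)–(3.000,3.374)
cell (2,8): code 1001 → (3.000,8.371)–(2.000,8.107)
cell (3,3): code 0110 → (3.000,3.374)–(4.000,3.695)
cell (3,8): code 1001 → (4.000,8.232)–(3.000,8.371)
cell (4,3): code 0010 → (4.000,3.695)–(4.425,4.000)
cell (4,4): code 0111 → (4.425,4.000)–(5.000,4.564)
cell (4,7): code 1011 → (5.000,7.538)–(4.408,8.000)
cell (4,8): code 0001 → (4.408,8.000)–(4.000,8.232)
cell (5,4): code 0010 → (5.000,4.564)–(5.327,5.000)
cell (5,5): code 0011 → (5.327,5.000)–(5.600,6.000)
cell (5,6): code 0011 → (5.600,6.000)–(5.400,7.000)
cell (5,7): code 0001 → (5.400,7.000)–(5.000,7.538)
total: 20 segments, chained into 1 closed loop(s), length Σ = 16.138505

segments=20 loops=1 length=16.139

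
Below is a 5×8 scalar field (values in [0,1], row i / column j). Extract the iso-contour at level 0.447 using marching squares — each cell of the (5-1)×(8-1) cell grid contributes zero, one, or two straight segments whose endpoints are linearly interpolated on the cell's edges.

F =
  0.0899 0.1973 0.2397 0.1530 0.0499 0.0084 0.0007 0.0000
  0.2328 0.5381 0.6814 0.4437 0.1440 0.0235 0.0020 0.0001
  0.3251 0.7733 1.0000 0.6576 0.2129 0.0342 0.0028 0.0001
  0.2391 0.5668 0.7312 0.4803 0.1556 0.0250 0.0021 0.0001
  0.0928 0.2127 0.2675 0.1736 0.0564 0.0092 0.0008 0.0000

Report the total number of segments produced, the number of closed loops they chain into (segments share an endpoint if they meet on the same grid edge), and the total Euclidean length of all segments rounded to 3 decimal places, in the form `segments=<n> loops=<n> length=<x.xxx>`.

cell (0,0): code 0100 → (0.733,1.000)–(1.000,0.702)
cell (0,1): code 1100 → (0.469,2.000)–(0.733,1.000)
cell (0,2): code 1000 → (1.000,2.986)–(0.469,2.000)
cell (1,0): code 0110 → (1.000,0.702)–(2.000,0.272)
cell (1,2): code 1101 → (1.015,3.000)–(1.000,2.986)
cell (1,3): code 1000 → (2.000,3.474)–(1.015,3.000)
cell (2,0): code 0110 → (2.000,0.272)–(3.000,0.634)
cell (2,3): code 1001 → (3.000,3.103)–(2.000,3.474)
cell (3,0): code 0010 → (3.000,0.634)–(3.338,1.000)
cell (3,1): code 0011 → (3.338,1.000)–(3.613,2.000)
cell (3,2): code 0011 → (3.613,2.000)–(3.109,3.000)
cell (3,3): code 0001 → (3.109,3.000)–(3.000,3.103)
total: 12 segments, chained into 1 closed loop(s), length Σ = 9.690955

segments=12 loops=1 length=9.691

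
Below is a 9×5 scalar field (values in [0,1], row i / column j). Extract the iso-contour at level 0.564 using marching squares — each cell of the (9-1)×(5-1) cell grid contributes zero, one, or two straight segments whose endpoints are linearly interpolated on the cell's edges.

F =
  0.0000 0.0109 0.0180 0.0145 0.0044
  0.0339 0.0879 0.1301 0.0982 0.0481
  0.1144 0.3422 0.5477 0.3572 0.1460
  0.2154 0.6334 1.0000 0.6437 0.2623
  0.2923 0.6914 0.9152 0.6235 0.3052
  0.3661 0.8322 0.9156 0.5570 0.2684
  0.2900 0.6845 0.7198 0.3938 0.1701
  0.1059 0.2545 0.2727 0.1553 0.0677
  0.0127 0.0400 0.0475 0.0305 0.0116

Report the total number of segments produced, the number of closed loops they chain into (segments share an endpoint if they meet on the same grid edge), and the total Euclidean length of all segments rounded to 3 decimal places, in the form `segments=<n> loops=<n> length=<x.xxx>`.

cell (2,0): code 0100 → (2.762,1.000)–(3.000,0.834)
cell (2,1): code 1100 → (2.036,2.000)–(2.762,1.000)
cell (2,2): code 1100 → (2.722,3.000)–(2.036,2.000)
cell (2,3): code 1000 → (3.000,3.209)–(2.722,3.000)
cell (3,0): code 0110 → (3.000,0.834)–(4.000,0.681)
cell (3,3): code 1001 → (4.000,3.187)–(3.000,3.209)
cell (4,0): code 0110 → (4.000,0.681)–(5.000,0.425)
cell (4,2): code 1011 → (5.000,2.980)–(4.895,3.000)
cell (4,3): code 0001 → (4.895,3.000)–(4.000,3.187)
cell (5,0): code 0110 → (5.000,0.425)–(6.000,0.695)
cell (5,2): code 1001 → (6.000,2.478)–(5.000,2.980)
cell (6,0): code 0010 → (6.000,0.695)–(6.280,1.000)
cell (6,1): code 0011 → (6.280,1.000)–(6.348,2.000)
cell (6,2): code 0001 → (6.348,2.000)–(6.000,2.478)
total: 14 segments, chained into 1 closed loop(s), length Σ = 11.315090

segments=14 loops=1 length=11.315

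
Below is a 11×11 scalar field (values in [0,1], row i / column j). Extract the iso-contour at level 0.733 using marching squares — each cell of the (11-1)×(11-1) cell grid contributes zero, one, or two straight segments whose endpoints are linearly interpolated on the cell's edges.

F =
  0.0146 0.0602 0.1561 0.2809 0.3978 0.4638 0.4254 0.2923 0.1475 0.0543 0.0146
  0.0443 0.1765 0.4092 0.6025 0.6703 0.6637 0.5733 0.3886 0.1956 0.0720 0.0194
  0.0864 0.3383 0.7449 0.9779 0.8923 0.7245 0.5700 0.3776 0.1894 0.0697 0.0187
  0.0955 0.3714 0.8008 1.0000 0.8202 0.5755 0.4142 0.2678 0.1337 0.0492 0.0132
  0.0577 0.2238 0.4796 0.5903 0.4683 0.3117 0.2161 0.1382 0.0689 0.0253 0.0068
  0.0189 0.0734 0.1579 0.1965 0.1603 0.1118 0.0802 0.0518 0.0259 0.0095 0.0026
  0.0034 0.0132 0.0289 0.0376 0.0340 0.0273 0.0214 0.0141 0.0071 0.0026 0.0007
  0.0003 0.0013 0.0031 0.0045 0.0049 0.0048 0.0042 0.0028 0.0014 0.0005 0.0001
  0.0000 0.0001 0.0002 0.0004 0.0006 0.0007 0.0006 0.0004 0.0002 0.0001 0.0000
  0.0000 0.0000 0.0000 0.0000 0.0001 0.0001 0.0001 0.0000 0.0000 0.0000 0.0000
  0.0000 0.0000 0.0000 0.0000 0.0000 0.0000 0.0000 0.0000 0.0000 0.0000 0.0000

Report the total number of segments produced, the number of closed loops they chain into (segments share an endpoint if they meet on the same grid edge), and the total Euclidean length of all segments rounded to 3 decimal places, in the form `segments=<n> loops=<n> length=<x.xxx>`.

cell (1,1): code 0100 → (1.965,2.000)–(2.000,1.971)
cell (1,2): code 1100 → (1.348,3.000)–(1.965,2.000)
cell (1,3): code 1100 → (1.282,4.000)–(1.348,3.000)
cell (1,4): code 1000 → (2.000,4.949)–(1.282,4.000)
cell (2,1): code 0110 → (2.000,1.971)–(3.000,1.842)
cell (2,4): code 1001 → (3.000,4.356)–(2.000,4.949)
cell (3,1): code 0010 → (3.000,1.842)–(3.211,2.000)
cell (3,2): code 0011 → (3.211,2.000)–(3.652,3.000)
cell (3,3): code 0011 → (3.652,3.000)–(3.248,4.000)
cell (3,4): code 0001 → (3.248,4.000)–(3.000,4.356)
total: 10 segments, chained into 1 closed loop(s), length Σ = 8.452840

segments=10 loops=1 length=8.453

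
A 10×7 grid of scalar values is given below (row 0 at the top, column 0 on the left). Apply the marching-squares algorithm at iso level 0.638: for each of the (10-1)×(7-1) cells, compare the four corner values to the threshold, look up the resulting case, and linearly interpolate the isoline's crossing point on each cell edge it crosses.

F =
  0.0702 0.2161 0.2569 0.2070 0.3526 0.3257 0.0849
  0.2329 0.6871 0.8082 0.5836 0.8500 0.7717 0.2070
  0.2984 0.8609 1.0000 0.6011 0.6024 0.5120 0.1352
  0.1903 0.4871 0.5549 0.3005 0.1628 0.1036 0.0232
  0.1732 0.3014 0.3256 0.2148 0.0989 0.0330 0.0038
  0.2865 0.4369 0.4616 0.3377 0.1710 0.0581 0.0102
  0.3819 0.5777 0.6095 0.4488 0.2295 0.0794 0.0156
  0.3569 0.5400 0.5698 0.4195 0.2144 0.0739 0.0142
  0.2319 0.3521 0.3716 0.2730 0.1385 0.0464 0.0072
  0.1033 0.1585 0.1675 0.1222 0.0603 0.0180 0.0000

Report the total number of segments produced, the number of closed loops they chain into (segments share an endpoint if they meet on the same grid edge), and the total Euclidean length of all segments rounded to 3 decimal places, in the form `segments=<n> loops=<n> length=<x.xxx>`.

cell (0,0): code 0100 → (0.896,1.000)–(1.000,0.892)
cell (0,1): code 1100 → (0.691,2.000)–(0.896,1.000)
cell (0,2): code 1000 → (1.000,2.758)–(0.691,2.000)
cell (0,3): code 0100 → (0.574,4.000)–(1.000,3.204)
cell (0,4): code 1100 → (0.700,5.000)–(0.574,4.000)
cell (0,5): code 1000 → (1.000,5.237)–(0.700,5.000)
cell (1,0): code 0110 → (1.000,0.892)–(2.000,0.604)
cell (1,2): code 1001 → (2.000,2.907)–(1.000,2.758)
cell (1,3): code 0010 → (1.000,3.204)–(1.856,4.000)
cell (1,4): code 0011 → (1.856,4.000)–(1.515,5.000)
cell (1,5): code 0001 → (1.515,5.000)–(1.000,5.237)
cell (2,0): code 0010 → (2.000,0.604)–(2.596,1.000)
cell (2,1): code 0011 → (2.596,1.000)–(2.813,2.000)
cell (2,2): code 0001 → (2.813,2.000)–(2.000,2.907)
total: 14 segments, chained into 2 closed loop(s), length Σ = 12.083785

segments=14 loops=2 length=12.084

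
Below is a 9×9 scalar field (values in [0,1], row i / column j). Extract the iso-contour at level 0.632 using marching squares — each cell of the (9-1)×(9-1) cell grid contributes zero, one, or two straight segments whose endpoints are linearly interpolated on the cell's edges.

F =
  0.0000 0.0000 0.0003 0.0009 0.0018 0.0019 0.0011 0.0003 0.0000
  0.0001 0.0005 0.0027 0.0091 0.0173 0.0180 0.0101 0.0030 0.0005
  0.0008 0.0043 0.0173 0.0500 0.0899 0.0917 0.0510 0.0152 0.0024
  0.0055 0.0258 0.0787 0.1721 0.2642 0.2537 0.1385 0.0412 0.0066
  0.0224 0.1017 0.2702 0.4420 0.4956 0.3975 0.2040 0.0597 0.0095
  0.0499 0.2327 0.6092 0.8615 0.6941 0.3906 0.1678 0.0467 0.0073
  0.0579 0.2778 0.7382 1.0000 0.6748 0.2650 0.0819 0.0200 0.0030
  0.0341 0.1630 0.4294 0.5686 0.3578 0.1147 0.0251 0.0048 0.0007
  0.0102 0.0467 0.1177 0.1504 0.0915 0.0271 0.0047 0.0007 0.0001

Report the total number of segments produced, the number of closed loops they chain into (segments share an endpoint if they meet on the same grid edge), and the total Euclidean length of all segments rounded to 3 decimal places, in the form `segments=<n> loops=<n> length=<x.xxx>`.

cell (4,2): code 0100 → (4.453,3.000)–(5.000,2.090)
cell (4,3): code 1100 → (4.687,4.000)–(4.453,3.000)
cell (4,4): code 1000 → (5.000,4.205)–(4.687,4.000)
cell (5,1): code 0100 → (5.177,2.000)–(6.000,1.769)
cell (5,2): code 1110 → (5.000,2.090)–(5.177,2.000)
cell (5,4): code 1001 → (6.000,4.104)–(5.000,4.205)
cell (6,1): code 0010 → (6.000,1.769)–(6.344,2.000)
cell (6,2): code 0011 → (6.344,2.000)–(6.853,3.000)
cell (6,3): code 0011 → (6.853,3.000)–(6.135,4.000)
cell (6,4): code 0001 → (6.135,4.000)–(6.000,4.104)
total: 10 segments, chained into 1 closed loop(s), length Σ = 7.458854

segments=10 loops=1 length=7.459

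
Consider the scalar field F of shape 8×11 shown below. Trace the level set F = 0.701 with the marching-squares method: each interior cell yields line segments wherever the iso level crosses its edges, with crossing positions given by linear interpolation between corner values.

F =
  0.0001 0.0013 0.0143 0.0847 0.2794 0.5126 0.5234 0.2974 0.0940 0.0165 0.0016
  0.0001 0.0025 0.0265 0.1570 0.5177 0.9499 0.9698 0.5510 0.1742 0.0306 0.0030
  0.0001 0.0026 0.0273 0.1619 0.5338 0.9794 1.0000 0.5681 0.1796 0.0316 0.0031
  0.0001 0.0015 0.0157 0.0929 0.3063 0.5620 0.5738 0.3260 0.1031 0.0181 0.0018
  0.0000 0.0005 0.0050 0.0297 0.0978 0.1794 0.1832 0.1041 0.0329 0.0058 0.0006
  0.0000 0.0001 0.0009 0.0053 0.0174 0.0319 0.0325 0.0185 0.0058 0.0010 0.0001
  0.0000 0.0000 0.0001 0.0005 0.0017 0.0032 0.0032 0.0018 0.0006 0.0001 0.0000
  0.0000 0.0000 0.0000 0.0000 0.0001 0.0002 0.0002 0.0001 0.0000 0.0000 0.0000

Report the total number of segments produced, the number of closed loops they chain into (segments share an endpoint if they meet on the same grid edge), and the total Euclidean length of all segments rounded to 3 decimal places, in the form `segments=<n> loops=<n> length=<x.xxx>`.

segments=8 loops=1 length=7.593

cell (0,4): code 0100 → (0.431,5.000)–(1.000,4.424)
cell (0,5): code 1100 → (0.398,6.000)–(0.431,5.000)
cell (0,6): code 1000 → (1.000,6.642)–(0.398,6.000)
cell (1,4): code 0110 → (1.000,4.424)–(2.000,4.375)
cell (1,6): code 1001 → (2.000,6.692)–(1.000,6.642)
cell (2,4): code 0010 → (2.000,4.375)–(2.667,5.000)
cell (2,5): code 0011 → (2.667,5.000)–(2.702,6.000)
cell (2,6): code 0001 → (2.702,6.000)–(2.000,6.692)
total: 8 segments, chained into 1 closed loop(s), length Σ = 7.592897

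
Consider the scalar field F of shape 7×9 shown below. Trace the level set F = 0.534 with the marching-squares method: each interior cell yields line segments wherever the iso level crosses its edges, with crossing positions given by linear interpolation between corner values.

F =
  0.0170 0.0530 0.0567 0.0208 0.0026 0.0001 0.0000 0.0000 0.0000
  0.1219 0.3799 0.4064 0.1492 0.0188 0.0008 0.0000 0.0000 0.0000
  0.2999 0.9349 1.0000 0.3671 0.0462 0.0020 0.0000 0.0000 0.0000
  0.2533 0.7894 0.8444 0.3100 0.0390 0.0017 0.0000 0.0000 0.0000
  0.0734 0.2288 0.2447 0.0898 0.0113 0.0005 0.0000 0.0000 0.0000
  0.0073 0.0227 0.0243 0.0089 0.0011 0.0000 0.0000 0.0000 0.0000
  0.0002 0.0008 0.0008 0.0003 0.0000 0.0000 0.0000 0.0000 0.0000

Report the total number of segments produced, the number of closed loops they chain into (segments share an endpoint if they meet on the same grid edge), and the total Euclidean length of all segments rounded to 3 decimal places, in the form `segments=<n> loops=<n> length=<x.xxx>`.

segments=8 loops=1 length=7.501

cell (1,0): code 0100 → (1.278,1.000)–(2.000,0.369)
cell (1,1): code 1100 → (1.215,2.000)–(1.278,1.000)
cell (1,2): code 1000 → (2.000,2.736)–(1.215,2.000)
cell (2,0): code 0110 → (2.000,0.369)–(3.000,0.524)
cell (2,2): code 1001 → (3.000,2.581)–(2.000,2.736)
cell (3,0): code 0010 → (3.000,0.524)–(3.456,1.000)
cell (3,1): code 0011 → (3.456,1.000)–(3.518,2.000)
cell (3,2): code 0001 → (3.518,2.000)–(3.000,2.581)
total: 8 segments, chained into 1 closed loop(s), length Σ = 7.500654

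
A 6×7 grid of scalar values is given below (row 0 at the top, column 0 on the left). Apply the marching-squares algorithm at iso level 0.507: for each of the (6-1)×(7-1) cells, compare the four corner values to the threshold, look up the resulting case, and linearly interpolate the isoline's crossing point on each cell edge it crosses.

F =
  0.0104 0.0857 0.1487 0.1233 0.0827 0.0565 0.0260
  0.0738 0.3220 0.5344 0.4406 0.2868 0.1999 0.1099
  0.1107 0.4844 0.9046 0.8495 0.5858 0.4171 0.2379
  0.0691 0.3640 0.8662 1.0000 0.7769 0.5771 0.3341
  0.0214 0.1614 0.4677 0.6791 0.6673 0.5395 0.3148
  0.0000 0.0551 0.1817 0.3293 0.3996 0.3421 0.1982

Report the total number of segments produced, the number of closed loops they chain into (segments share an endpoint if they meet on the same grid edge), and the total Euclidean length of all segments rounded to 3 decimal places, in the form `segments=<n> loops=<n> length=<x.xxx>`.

segments=16 loops=1 length=12.118

cell (0,1): code 0100 → (0.929,2.000)–(1.000,1.871)
cell (0,2): code 1000 → (1.000,2.292)–(0.929,2.000)
cell (1,1): code 0110 → (1.000,1.871)–(2.000,1.054)
cell (1,2): code 1101 → (1.162,3.000)–(1.000,2.292)
cell (1,3): code 1100 → (1.736,4.000)–(1.162,3.000)
cell (1,4): code 1000 → (2.000,4.467)–(1.736,4.000)
cell (2,1): code 0110 → (2.000,1.054)–(3.000,1.285)
cell (2,4): code 1101 → (2.562,5.000)–(2.000,4.467)
cell (2,5): code 1000 → (3.000,5.288)–(2.562,5.000)
cell (3,1): code 0010 → (3.000,1.285)–(3.901,2.000)
cell (3,2): code 0111 → (3.901,2.000)–(4.000,2.186)
cell (3,5): code 1001 → (4.000,5.145)–(3.000,5.288)
cell (4,2): code 0010 → (4.000,2.186)–(4.492,3.000)
cell (4,3): code 0011 → (4.492,3.000)–(4.599,4.000)
cell (4,4): code 0011 → (4.599,4.000)–(4.165,5.000)
cell (4,5): code 0001 → (4.165,5.000)–(4.000,5.145)
total: 16 segments, chained into 1 closed loop(s), length Σ = 12.117943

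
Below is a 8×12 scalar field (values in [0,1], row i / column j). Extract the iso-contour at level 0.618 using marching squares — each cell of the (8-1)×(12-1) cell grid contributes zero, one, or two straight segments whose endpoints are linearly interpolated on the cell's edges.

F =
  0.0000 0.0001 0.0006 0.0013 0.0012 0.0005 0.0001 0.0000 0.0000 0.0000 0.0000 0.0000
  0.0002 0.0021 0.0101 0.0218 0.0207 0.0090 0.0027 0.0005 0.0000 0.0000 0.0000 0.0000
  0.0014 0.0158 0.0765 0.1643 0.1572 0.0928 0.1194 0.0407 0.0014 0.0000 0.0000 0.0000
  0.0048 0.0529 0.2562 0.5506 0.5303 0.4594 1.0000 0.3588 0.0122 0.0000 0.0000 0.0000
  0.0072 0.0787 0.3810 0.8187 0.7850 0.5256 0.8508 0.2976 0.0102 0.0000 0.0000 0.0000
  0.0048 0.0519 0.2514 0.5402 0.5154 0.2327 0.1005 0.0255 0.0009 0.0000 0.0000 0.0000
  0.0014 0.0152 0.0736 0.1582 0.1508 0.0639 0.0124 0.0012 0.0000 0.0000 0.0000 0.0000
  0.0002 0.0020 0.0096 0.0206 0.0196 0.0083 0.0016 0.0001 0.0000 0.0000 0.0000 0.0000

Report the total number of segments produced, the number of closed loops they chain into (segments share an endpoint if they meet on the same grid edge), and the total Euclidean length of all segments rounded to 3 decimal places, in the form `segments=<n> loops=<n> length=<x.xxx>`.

cell (2,5): code 0100 → (2.566,6.000)–(3.000,5.293)
cell (2,6): code 1000 → (3.000,6.596)–(2.566,6.000)
cell (3,2): code 0100 → (3.251,3.000)–(4.000,2.541)
cell (3,3): code 1100 → (3.344,4.000)–(3.251,3.000)
cell (3,4): code 1000 → (4.000,4.644)–(3.344,4.000)
cell (3,5): code 0110 → (3.000,5.293)–(4.000,5.284)
cell (3,6): code 1001 → (4.000,6.421)–(3.000,6.596)
cell (4,2): code 0010 → (4.000,2.541)–(4.721,3.000)
cell (4,3): code 0011 → (4.721,3.000)–(4.619,4.000)
cell (4,4): code 0001 → (4.619,4.000)–(4.000,4.644)
cell (4,5): code 0010 → (4.000,5.284)–(4.310,6.000)
cell (4,6): code 0001 → (4.310,6.000)–(4.000,6.421)
total: 12 segments, chained into 2 closed loop(s), length Σ = 10.438145

segments=12 loops=2 length=10.438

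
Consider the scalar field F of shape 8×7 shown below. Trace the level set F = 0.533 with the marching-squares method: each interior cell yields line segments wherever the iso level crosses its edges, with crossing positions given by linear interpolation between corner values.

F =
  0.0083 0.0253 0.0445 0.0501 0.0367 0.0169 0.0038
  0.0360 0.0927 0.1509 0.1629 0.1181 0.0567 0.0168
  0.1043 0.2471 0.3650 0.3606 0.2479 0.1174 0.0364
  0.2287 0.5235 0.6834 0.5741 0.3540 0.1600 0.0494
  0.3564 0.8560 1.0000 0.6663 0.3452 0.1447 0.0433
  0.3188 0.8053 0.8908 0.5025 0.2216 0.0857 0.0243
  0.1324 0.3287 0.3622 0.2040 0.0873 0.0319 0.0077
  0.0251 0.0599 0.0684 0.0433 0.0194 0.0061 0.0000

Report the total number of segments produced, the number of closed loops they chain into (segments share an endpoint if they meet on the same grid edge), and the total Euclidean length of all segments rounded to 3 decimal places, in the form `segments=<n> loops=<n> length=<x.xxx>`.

cell (2,1): code 0100 → (2.528,2.000)–(3.000,1.059)
cell (2,2): code 1100 → (2.807,3.000)–(2.528,2.000)
cell (2,3): code 1000 → (3.000,3.187)–(2.807,3.000)
cell (3,0): code 0100 → (3.029,1.000)–(4.000,0.353)
cell (3,1): code 1110 → (3.000,1.059)–(3.029,1.000)
cell (3,3): code 1001 → (4.000,3.415)–(3.000,3.187)
cell (4,0): code 0110 → (4.000,0.353)–(5.000,0.440)
cell (4,2): code 1011 → (5.000,2.921)–(4.814,3.000)
cell (4,3): code 0001 → (4.814,3.000)–(4.000,3.415)
cell (5,0): code 0010 → (5.000,0.440)–(5.571,1.000)
cell (5,1): code 0011 → (5.571,1.000)–(5.677,2.000)
cell (5,2): code 0001 → (5.677,2.000)–(5.000,2.921)
total: 12 segments, chained into 1 closed loop(s), length Σ = 9.685866

segments=12 loops=1 length=9.686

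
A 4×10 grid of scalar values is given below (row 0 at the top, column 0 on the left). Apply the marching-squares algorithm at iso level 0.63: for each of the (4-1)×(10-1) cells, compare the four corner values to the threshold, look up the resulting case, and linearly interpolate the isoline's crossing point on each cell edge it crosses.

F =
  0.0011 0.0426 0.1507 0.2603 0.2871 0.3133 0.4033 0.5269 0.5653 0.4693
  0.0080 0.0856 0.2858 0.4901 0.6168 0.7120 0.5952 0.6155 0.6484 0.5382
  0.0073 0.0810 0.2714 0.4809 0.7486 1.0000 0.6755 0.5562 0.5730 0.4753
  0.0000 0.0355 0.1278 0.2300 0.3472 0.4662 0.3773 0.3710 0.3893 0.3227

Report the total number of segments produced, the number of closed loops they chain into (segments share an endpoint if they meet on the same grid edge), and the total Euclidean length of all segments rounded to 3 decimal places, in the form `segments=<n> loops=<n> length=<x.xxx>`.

cell (0,4): code 0100 → (0.794,5.000)–(1.000,4.139)
cell (0,5): code 1000 → (1.000,5.702)–(0.794,5.000)
cell (0,7): code 0100 → (0.779,8.000)–(1.000,7.441)
cell (0,8): code 1000 → (1.000,8.167)–(0.779,8.000)
cell (1,3): code 0100 → (1.100,4.000)–(2.000,3.557)
cell (1,4): code 1110 → (1.000,4.139)–(1.100,4.000)
cell (1,5): code 1101 → (1.433,6.000)–(1.000,5.702)
cell (1,6): code 1000 → (2.000,6.381)–(1.433,6.000)
cell (1,7): code 0010 → (1.000,7.441)–(1.244,8.000)
cell (1,8): code 0001 → (1.244,8.000)–(1.000,8.167)
cell (2,3): code 0010 → (2.000,3.557)–(2.295,4.000)
cell (2,4): code 0011 → (2.295,4.000)–(2.693,5.000)
cell (2,5): code 0011 → (2.693,5.000)–(2.153,6.000)
cell (2,6): code 0001 → (2.153,6.000)–(2.000,6.381)
total: 14 segments, chained into 2 closed loop(s), length Σ = 8.941029

segments=14 loops=2 length=8.941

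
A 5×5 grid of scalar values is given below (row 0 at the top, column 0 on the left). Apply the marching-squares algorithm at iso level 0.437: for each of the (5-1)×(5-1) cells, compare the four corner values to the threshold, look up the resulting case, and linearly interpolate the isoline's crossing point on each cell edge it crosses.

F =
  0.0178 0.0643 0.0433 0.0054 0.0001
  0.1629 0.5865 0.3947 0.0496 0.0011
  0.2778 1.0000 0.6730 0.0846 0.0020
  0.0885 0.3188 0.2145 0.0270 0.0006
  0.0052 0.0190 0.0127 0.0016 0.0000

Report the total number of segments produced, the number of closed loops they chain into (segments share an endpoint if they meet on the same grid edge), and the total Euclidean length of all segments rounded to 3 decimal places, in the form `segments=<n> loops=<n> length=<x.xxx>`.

cell (0,0): code 0100 → (0.714,1.000)–(1.000,0.647)
cell (0,1): code 1000 → (1.000,1.779)–(0.714,1.000)
cell (1,0): code 0110 → (1.000,0.647)–(2.000,0.220)
cell (1,1): code 1101 → (1.152,2.000)–(1.000,1.779)
cell (1,2): code 1000 → (2.000,2.401)–(1.152,2.000)
cell (2,0): code 0010 → (2.000,0.220)–(2.826,1.000)
cell (2,1): code 0011 → (2.826,1.000)–(2.515,2.000)
cell (2,2): code 0001 → (2.515,2.000)–(2.000,2.401)
total: 8 segments, chained into 1 closed loop(s), length Σ = 6.414083

segments=8 loops=1 length=6.414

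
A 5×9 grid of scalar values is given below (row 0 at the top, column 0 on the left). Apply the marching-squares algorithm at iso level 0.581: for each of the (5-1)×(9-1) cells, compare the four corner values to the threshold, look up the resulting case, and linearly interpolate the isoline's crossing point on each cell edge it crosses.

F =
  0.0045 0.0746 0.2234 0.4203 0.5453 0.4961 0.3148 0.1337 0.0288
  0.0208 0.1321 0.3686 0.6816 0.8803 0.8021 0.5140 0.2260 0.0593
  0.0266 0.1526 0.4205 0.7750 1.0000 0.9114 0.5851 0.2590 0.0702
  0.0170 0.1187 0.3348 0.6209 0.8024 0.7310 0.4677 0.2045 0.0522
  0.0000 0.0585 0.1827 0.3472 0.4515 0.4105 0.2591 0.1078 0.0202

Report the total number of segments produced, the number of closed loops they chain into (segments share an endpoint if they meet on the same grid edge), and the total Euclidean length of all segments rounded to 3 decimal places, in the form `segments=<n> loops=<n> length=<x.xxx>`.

segments=14 loops=1 length=10.984

cell (0,2): code 0100 → (0.615,3.000)–(1.000,2.679)
cell (0,3): code 1100 → (0.107,4.000)–(0.615,3.000)
cell (0,4): code 1100 → (0.277,5.000)–(0.107,4.000)
cell (0,5): code 1000 → (1.000,5.767)–(0.277,5.000)
cell (1,2): code 0110 → (1.000,2.679)–(2.000,2.453)
cell (1,5): code 1101 → (1.942,6.000)–(1.000,5.767)
cell (1,6): code 1000 → (2.000,6.013)–(1.942,6.000)
cell (2,2): code 0110 → (2.000,2.453)–(3.000,2.861)
cell (2,5): code 1011 → (3.000,5.570)–(2.035,6.000)
cell (2,6): code 0001 → (2.035,6.000)–(2.000,6.013)
cell (3,2): code 0010 → (3.000,2.861)–(3.146,3.000)
cell (3,3): code 0011 → (3.146,3.000)–(3.631,4.000)
cell (3,4): code 0011 → (3.631,4.000)–(3.468,5.000)
cell (3,5): code 0001 → (3.468,5.000)–(3.000,5.570)
total: 14 segments, chained into 1 closed loop(s), length Σ = 10.984153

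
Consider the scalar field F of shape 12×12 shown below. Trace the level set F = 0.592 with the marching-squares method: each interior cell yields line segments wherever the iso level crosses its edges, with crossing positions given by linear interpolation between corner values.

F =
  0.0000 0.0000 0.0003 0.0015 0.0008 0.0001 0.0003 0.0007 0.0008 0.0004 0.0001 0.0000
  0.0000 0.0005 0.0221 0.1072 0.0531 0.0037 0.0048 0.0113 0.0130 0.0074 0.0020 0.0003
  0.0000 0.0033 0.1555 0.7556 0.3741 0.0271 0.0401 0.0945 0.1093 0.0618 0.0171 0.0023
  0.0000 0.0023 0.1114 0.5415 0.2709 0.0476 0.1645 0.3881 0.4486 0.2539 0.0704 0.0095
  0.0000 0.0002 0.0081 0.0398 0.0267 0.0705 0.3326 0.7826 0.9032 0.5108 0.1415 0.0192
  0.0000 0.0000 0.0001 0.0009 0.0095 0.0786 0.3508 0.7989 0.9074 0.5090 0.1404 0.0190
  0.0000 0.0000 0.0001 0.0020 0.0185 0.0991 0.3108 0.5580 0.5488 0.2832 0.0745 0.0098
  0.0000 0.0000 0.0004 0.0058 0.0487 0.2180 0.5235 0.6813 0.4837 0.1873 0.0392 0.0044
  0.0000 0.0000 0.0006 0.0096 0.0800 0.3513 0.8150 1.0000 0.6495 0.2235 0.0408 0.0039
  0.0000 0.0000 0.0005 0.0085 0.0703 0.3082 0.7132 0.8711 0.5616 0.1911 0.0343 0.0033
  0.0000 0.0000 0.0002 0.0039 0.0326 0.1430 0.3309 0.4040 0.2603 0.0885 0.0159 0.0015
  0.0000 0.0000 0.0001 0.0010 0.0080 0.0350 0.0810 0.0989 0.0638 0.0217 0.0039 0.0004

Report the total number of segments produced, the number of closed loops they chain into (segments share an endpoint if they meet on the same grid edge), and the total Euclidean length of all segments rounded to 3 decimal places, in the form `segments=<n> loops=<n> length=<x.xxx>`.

cell (1,2): code 0100 → (1.748,3.000)–(2.000,2.727)
cell (1,3): code 1000 → (2.000,3.429)–(1.748,3.000)
cell (2,2): code 0010 → (2.000,2.727)–(2.764,3.000)
cell (2,3): code 0001 → (2.764,3.000)–(2.000,3.429)
cell (3,6): code 0100 → (3.517,7.000)–(4.000,6.576)
cell (3,7): code 1100 → (3.315,8.000)–(3.517,7.000)
cell (3,8): code 1000 → (4.000,8.793)–(3.315,8.000)
cell (4,6): code 0110 → (4.000,6.576)–(5.000,6.538)
cell (4,8): code 1001 → (5.000,8.792)–(4.000,8.793)
cell (5,6): code 0010 → (5.000,6.538)–(5.859,7.000)
cell (5,7): code 0011 → (5.859,7.000)–(5.880,8.000)
cell (5,8): code 0001 → (5.880,8.000)–(5.000,8.792)
cell (6,6): code 0100 → (6.276,7.000)–(7.000,6.434)
cell (6,7): code 1000 → (7.000,7.452)–(6.276,7.000)
cell (7,5): code 0100 → (7.235,6.000)–(8.000,5.519)
cell (7,6): code 1110 → (7.000,6.434)–(7.235,6.000)
cell (7,7): code 1101 → (7.653,8.000)–(7.000,7.452)
cell (7,8): code 1000 → (8.000,8.135)–(7.653,8.000)
cell (8,5): code 0110 → (8.000,5.519)–(9.000,5.701)
cell (8,7): code 1011 → (9.000,7.902)–(8.654,8.000)
cell (8,8): code 0001 → (8.654,8.000)–(8.000,8.135)
cell (9,5): code 0010 → (9.000,5.701)–(9.317,6.000)
cell (9,6): code 0011 → (9.317,6.000)–(9.598,7.000)
cell (9,7): code 0001 → (9.598,7.000)–(9.000,7.902)
total: 24 segments, chained into 3 closed loop(s), length Σ = 19.421212

segments=24 loops=3 length=19.421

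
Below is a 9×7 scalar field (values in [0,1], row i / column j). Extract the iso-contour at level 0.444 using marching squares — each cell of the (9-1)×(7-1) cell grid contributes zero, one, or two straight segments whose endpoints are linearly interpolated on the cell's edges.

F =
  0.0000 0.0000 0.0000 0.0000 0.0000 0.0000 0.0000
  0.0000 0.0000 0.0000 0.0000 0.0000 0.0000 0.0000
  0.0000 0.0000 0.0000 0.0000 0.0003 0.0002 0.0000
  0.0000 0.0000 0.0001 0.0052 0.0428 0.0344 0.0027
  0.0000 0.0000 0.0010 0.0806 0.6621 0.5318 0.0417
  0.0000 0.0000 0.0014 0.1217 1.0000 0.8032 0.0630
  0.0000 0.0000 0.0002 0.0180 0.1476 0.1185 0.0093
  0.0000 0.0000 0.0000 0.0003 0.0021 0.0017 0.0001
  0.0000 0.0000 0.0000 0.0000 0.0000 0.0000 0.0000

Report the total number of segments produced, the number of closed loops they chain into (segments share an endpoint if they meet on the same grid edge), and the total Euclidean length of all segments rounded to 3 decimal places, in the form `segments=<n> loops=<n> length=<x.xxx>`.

cell (3,3): code 0100 → (3.648,4.000)–(4.000,3.625)
cell (3,4): code 1100 → (3.823,5.000)–(3.648,4.000)
cell (3,5): code 1000 → (4.000,5.179)–(3.823,5.000)
cell (4,3): code 0110 → (4.000,3.625)–(5.000,3.367)
cell (4,5): code 1001 → (5.000,5.485)–(4.000,5.179)
cell (5,3): code 0010 → (5.000,3.367)–(5.652,4.000)
cell (5,4): code 0011 → (5.652,4.000)–(5.525,5.000)
cell (5,5): code 0001 → (5.525,5.000)–(5.000,5.485)
total: 8 segments, chained into 1 closed loop(s), length Σ = 6.491558

segments=8 loops=1 length=6.492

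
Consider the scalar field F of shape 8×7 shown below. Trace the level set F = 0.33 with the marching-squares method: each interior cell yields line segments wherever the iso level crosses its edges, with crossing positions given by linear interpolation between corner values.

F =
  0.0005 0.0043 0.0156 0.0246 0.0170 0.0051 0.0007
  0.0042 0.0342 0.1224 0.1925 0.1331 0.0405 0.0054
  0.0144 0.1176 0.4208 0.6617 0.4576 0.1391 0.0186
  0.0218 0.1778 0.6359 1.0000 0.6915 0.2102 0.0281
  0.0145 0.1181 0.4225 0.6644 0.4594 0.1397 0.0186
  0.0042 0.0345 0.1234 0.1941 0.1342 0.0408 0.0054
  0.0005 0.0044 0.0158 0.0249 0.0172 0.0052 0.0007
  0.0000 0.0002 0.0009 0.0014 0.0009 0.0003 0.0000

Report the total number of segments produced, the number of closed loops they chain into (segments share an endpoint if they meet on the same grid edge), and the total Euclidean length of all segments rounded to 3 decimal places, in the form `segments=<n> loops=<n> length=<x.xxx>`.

cell (1,1): code 0100 → (1.696,2.000)–(2.000,1.701)
cell (1,2): code 1100 → (1.293,3.000)–(1.696,2.000)
cell (1,3): code 1100 → (1.607,4.000)–(1.293,3.000)
cell (1,4): code 1000 → (2.000,4.401)–(1.607,4.000)
cell (2,1): code 0110 → (2.000,1.701)–(3.000,1.332)
cell (2,4): code 1001 → (3.000,4.751)–(2.000,4.401)
cell (3,1): code 0110 → (3.000,1.332)–(4.000,1.696)
cell (3,4): code 1001 → (4.000,4.405)–(3.000,4.751)
cell (4,1): code 0010 → (4.000,1.696)–(4.309,2.000)
cell (4,2): code 0011 → (4.309,2.000)–(4.711,3.000)
cell (4,3): code 0011 → (4.711,3.000)–(4.398,4.000)
cell (4,4): code 0001 → (4.398,4.000)–(4.000,4.405)
total: 12 segments, chained into 1 closed loop(s), length Σ = 10.488829

segments=12 loops=1 length=10.489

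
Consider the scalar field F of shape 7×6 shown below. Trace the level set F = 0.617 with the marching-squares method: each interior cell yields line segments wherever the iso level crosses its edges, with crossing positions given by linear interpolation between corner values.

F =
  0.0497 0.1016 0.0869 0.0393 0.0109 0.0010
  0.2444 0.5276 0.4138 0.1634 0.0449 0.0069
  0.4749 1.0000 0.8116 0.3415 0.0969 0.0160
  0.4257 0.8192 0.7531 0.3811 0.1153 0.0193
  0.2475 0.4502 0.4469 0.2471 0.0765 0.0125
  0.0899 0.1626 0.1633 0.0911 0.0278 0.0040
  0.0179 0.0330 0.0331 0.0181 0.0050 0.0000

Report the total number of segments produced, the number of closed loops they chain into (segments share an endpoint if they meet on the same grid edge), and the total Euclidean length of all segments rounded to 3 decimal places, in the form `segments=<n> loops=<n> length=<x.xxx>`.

cell (1,0): code 0100 → (1.189,1.000)–(2.000,0.271)
cell (1,1): code 1100 → (1.511,2.000)–(1.189,1.000)
cell (1,2): code 1000 → (2.000,2.414)–(1.511,2.000)
cell (2,0): code 0110 → (2.000,0.271)–(3.000,0.486)
cell (2,2): code 1001 → (3.000,2.366)–(2.000,2.414)
cell (3,0): code 0010 → (3.000,0.486)–(3.548,1.000)
cell (3,1): code 0011 → (3.548,1.000)–(3.444,2.000)
cell (3,2): code 0001 → (3.444,2.000)–(3.000,2.366)
total: 8 segments, chained into 1 closed loop(s), length Σ = 7.138177

segments=8 loops=1 length=7.138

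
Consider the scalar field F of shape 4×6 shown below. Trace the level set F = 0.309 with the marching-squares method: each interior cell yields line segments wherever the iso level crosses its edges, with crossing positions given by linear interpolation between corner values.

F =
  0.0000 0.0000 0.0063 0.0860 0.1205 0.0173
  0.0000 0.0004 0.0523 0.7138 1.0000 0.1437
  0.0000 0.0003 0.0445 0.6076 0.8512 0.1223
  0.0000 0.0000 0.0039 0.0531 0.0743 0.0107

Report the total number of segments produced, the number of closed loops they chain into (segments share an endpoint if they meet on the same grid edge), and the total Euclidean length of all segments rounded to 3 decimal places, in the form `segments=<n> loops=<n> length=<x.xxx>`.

segments=8 loops=1 length=7.819

cell (0,2): code 0100 → (0.355,3.000)–(1.000,2.388)
cell (0,3): code 1100 → (0.214,4.000)–(0.355,3.000)
cell (0,4): code 1000 → (1.000,4.807)–(0.214,4.000)
cell (1,2): code 0110 → (1.000,2.388)–(2.000,2.470)
cell (1,4): code 1001 → (2.000,4.744)–(1.000,4.807)
cell (2,2): code 0010 → (2.000,2.470)–(2.539,3.000)
cell (2,3): code 0011 → (2.539,3.000)–(2.698,4.000)
cell (2,4): code 0001 → (2.698,4.000)–(2.000,4.744)
total: 8 segments, chained into 1 closed loop(s), length Σ = 7.818792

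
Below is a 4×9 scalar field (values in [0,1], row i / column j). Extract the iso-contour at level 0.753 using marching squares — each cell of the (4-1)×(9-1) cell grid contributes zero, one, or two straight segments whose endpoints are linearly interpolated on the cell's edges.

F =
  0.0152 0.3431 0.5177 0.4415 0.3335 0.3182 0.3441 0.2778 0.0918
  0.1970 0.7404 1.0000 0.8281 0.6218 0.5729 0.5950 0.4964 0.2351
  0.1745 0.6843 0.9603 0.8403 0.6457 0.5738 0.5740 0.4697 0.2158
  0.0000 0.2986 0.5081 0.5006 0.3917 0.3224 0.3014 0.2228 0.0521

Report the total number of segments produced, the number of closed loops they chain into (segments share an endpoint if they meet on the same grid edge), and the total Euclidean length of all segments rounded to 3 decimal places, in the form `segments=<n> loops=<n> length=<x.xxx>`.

cell (0,1): code 0100 → (0.488,2.000)–(1.000,1.049)
cell (0,2): code 1100 → (0.806,3.000)–(0.488,2.000)
cell (0,3): code 1000 → (1.000,3.364)–(0.806,3.000)
cell (1,1): code 0110 → (1.000,1.049)–(2.000,1.249)
cell (1,3): code 1001 → (2.000,3.449)–(1.000,3.364)
cell (2,1): code 0010 → (2.000,1.249)–(2.458,2.000)
cell (2,2): code 0011 → (2.458,2.000)–(2.257,3.000)
cell (2,3): code 0001 → (2.257,3.000)–(2.000,3.449)
total: 8 segments, chained into 1 closed loop(s), length Σ = 6.982941

segments=8 loops=1 length=6.983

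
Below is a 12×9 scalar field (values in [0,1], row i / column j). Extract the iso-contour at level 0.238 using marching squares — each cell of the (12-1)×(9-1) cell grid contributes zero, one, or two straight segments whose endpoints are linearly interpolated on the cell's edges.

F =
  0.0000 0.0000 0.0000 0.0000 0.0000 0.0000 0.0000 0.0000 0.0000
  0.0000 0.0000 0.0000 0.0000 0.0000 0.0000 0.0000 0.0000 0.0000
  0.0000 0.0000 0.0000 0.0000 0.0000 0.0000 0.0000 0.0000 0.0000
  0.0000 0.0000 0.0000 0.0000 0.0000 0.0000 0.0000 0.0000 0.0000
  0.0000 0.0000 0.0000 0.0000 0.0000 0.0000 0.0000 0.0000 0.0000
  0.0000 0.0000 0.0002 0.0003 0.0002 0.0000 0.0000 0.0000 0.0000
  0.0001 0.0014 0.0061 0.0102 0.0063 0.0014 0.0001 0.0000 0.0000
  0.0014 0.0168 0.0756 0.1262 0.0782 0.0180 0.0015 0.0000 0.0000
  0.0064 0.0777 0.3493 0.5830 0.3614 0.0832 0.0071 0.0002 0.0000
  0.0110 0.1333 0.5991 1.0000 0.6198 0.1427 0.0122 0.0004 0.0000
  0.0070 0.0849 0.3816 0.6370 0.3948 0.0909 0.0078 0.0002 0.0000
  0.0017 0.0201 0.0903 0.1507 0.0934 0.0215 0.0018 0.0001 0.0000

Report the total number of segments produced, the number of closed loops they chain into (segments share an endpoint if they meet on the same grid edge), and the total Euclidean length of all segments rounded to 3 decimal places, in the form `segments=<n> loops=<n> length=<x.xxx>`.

cell (7,1): code 0100 → (7.593,2.000)–(8.000,1.590)
cell (7,2): code 1100 → (7.245,3.000)–(7.593,2.000)
cell (7,3): code 1100 → (7.564,4.000)–(7.245,3.000)
cell (7,4): code 1000 → (8.000,4.444)–(7.564,4.000)
cell (8,1): code 0110 → (8.000,1.590)–(9.000,1.225)
cell (8,4): code 1001 → (9.000,4.800)–(8.000,4.444)
cell (9,1): code 0110 → (9.000,1.225)–(10.000,1.516)
cell (9,4): code 1001 → (10.000,4.516)–(9.000,4.800)
cell (10,1): code 0010 → (10.000,1.516)–(10.493,2.000)
cell (10,2): code 0011 → (10.493,2.000)–(10.820,3.000)
cell (10,3): code 0011 → (10.820,3.000)–(10.520,4.000)
cell (10,4): code 0001 → (10.520,4.000)–(10.000,4.516)
total: 12 segments, chained into 1 closed loop(s), length Σ = 11.035403

segments=12 loops=1 length=11.035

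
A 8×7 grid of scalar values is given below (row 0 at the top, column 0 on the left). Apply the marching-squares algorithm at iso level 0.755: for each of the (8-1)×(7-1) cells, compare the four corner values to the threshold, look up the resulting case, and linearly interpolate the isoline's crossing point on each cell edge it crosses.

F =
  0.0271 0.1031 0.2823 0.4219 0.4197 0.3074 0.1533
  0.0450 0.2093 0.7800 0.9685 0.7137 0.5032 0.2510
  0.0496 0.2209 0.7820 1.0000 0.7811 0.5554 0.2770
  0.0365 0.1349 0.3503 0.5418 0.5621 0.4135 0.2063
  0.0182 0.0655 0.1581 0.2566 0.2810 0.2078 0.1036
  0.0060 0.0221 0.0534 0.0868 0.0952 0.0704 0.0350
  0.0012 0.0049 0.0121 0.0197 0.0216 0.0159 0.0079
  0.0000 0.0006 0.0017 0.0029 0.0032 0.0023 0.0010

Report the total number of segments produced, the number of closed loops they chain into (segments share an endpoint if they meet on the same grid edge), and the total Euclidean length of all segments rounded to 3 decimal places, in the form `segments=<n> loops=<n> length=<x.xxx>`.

cell (0,1): code 0100 → (0.950,2.000)–(1.000,1.956)
cell (0,2): code 1100 → (0.609,3.000)–(0.950,2.000)
cell (0,3): code 1000 → (1.000,3.838)–(0.609,3.000)
cell (1,1): code 0110 → (1.000,1.956)–(2.000,1.952)
cell (1,3): code 1101 → (1.613,4.000)–(1.000,3.838)
cell (1,4): code 1000 → (2.000,4.116)–(1.613,4.000)
cell (2,1): code 0010 → (2.000,1.952)–(2.063,2.000)
cell (2,2): code 0011 → (2.063,2.000)–(2.535,3.000)
cell (2,3): code 0011 → (2.535,3.000)–(2.119,4.000)
cell (2,4): code 0001 → (2.119,4.000)–(2.000,4.116)
total: 10 segments, chained into 1 closed loop(s), length Σ = 6.519178

segments=10 loops=1 length=6.519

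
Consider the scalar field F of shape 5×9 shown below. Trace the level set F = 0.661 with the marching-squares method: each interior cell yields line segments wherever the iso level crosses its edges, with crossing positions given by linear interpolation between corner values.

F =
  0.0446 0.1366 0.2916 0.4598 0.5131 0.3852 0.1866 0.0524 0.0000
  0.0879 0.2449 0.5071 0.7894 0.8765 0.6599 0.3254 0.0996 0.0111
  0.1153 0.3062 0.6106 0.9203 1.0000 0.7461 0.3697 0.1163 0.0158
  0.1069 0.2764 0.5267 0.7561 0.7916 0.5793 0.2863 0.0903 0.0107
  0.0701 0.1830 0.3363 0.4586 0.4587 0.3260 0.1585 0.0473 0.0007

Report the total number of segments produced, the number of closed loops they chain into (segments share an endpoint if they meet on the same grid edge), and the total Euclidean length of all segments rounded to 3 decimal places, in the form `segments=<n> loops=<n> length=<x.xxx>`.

cell (0,2): code 0100 → (0.610,3.000)–(1.000,2.545)
cell (0,3): code 1100 → (0.407,4.000)–(0.610,3.000)
cell (0,4): code 1000 → (1.000,4.995)–(0.407,4.000)
cell (1,2): code 0110 → (1.000,2.545)–(2.000,2.163)
cell (1,4): code 1101 → (1.013,5.000)–(1.000,4.995)
cell (1,5): code 1000 → (2.000,5.226)–(1.013,5.000)
cell (2,2): code 0110 → (2.000,2.163)–(3.000,2.585)
cell (2,4): code 1011 → (3.000,4.615)–(2.510,5.000)
cell (2,5): code 0001 → (2.510,5.000)–(2.000,5.226)
cell (3,2): code 0010 → (3.000,2.585)–(3.320,3.000)
cell (3,3): code 0011 → (3.320,3.000)–(3.392,4.000)
cell (3,4): code 0001 → (3.392,4.000)–(3.000,4.615)
total: 12 segments, chained into 1 closed loop(s), length Σ = 9.397111

segments=12 loops=1 length=9.397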